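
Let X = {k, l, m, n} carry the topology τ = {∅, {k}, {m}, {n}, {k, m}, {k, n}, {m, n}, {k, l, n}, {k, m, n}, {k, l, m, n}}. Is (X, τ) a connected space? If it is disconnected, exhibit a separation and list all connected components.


(X, τ) is disconnected; components = [{m}, {k, l, n}].

Find clopen sets (U ∈ τ with X ∖ U ∈ τ):
  U = ∅, X ∖ U = {k, l, m, n} — both open, so U is clopen.
  U = {m}, X ∖ U = {k, l, n} — both open, so U is clopen.
  U = {k, l, n}, X ∖ U = {m} — both open, so U is clopen.
  U = {k, l, m, n}, X ∖ U = ∅ — both open, so U is clopen.
Nontrivial clopen(s) exist: e.g. {k, l, n}. So (X, τ) is disconnected.
Compute connected components by grouping points that agree on all clopens:
  component: {m}
  component: {k, l, n}


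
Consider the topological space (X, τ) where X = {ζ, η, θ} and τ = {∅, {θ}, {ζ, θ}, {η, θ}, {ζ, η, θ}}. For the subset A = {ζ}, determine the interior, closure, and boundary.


int(A) = ∅, cl(A) = {ζ}, ∂A = {ζ}.

Closed sets in (X, τ) are complements of opens:
  closed(X, τ) = {∅, {ζ}, {η}, {ζ, η}, {ζ, η, θ}}.
int(A) = ⋃ {U ∈ τ : U ⊆ A}. Opens contained in A: ∅.
Taking the union of these: int(A) = ∅.
cl(A) = ⋂ {C closed : A ⊆ C}. Closed sets containing A: {ζ}, {ζ, η}, {ζ, η, θ}.
Intersecting these: cl(A) = {ζ}.
∂A = cl(A) ∖ int(A) = {ζ} ∖ ∅ = {ζ}.


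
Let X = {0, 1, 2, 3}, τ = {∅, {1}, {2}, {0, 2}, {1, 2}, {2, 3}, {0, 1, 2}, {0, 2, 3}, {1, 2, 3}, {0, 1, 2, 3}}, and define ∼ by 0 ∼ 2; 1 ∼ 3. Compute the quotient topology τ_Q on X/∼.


X/∼ = {[0=2], [1=3]}; |τ_Q| = 3.

Equivalence classes: [0=2], [1=3].
Quotient map π: X → X/∼ sends 0 ↦ [0=2], 1 ↦ [1=3], 2 ↦ [0=2], 3 ↦ [1=3].
For each subset V ⊆ X/∼, compute π^{-1}(V) ⊆ X and check whether π^{-1}(V) ∈ τ. V is open in τ_Q iff π^{-1}(V) ∈ τ.
  V = {}: π^{-1}(V) = ∅ ∈ τ ✓.
  V = {[0=2]}: π^{-1}(V) = {0, 2} ∈ τ ✓.
  V = {[1=3]}: π^{-1}(V) = {1, 3} ∉ τ ✗.
  V = {[0=2], [1=3]}: π^{-1}(V) = {0, 1, 2, 3} ∈ τ ✓.
Open sets in the quotient: τ_Q = {{}, {[0=2]}, {[0=2], [1=3]}} (3 elements).


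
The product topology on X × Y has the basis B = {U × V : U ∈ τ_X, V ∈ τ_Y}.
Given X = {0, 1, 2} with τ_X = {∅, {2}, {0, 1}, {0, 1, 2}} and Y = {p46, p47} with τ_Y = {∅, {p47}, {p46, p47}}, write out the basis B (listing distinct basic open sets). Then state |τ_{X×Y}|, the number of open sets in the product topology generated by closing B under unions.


Basis B = {∅ × ∅, {2} × {p47}, {0, 1} × {p47}, {2} × {p46, p47}, {0, 1, 2} × {p47}, {0, 1} × {p46, p47}, {0, 1, 2} × {p46, p47}}; |τ_{X×Y}| = 9.

Enumerate products U × V with U ∈ τ_X, V ∈ τ_Y (deduplicated):
  ∅ × ∅ = {} (∅)
  {2} × {p47} = {(2,p47)}
  {0, 1} × {p47} = {(0,p47), (1,p47)}
  {2} × {p46, p47} = {(2,p46), (2,p47)}
  {0, 1, 2} × {p47} = {(0,p47), (1,p47), (2,p47)}
  {0, 1} × {p46, p47} = {(0,p46), (0,p47), (1,p46), (1,p47)}
  {0, 1, 2} × {p46, p47} = {(0,p46), (0,p47), (1,p46), (1,p47), (2,p46), (2,p47)}
These 7 distinct sets form the basis B.
Close under arbitrary unions to get τ_{X×Y}; counting gives |τ_{X×Y}| = 9.


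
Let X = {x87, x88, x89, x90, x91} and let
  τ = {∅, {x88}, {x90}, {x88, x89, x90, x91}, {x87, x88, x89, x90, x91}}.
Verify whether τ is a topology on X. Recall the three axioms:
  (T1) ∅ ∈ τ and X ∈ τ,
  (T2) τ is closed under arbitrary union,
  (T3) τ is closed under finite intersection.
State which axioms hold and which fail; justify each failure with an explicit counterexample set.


τ is NOT a topology on X.

Axiom (T1): ∅ ∈ τ? Yes; X ∈ τ? Yes.
Axiom (T2/T3): check pairwise unions and intersections of members of τ.
Counterexample for (T2): {x88} ∪ {x90} = {x88, x90} ∉ τ. Therefore τ is NOT a topology.


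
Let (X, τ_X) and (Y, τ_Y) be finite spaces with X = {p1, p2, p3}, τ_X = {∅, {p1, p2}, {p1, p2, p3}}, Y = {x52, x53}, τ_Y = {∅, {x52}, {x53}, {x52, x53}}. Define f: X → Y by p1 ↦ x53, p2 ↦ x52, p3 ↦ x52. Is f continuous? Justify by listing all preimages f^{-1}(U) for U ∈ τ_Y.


f is NOT continuous.

Compute f^{-1}(U) for each U ∈ τ_Y:
  U = ∅: f^{-1}(U) = ∅ ∈ τ_X ✓.
  U = {x52}: f^{-1}(U) = {p2, p3} ∉ τ_X ✗.
  U = {x53}: f^{-1}(U) = {p1} ∉ τ_X ✗.
  U = {x52, x53}: f^{-1}(U) = {p1, p2, p3} ∈ τ_X ✓.
Found U = {x52} with f^{-1}(U) = {p2, p3} not in τ_X. Therefore f is NOT continuous.


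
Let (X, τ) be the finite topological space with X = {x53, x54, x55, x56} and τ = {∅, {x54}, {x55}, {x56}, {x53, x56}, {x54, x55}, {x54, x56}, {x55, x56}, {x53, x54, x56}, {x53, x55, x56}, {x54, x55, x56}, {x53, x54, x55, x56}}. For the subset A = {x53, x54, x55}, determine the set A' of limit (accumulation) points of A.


A' = ∅

For each x ∈ X, list the open sets U ∈ τ with x ∈ U, then check whether U ∩ (A ∖ {x}) ≠ ∅ for every such U.
  x = x53: open {x53, x56} ∋ x has {x53, x56} ∩ (A ∖ {x53}) = ∅, so x is NOT a limit point.
  x = x54: open {x54} ∋ x has {x54} ∩ (A ∖ {x54}) = ∅, so x is NOT a limit point.
  x = x55: open {x55} ∋ x has {x55} ∩ (A ∖ {x55}) = ∅, so x is NOT a limit point.
  x = x56: open {x56} ∋ x has {x56} ∩ (A ∖ {x56}) = ∅, so x is NOT a limit point.
Collecting: A' = ∅.


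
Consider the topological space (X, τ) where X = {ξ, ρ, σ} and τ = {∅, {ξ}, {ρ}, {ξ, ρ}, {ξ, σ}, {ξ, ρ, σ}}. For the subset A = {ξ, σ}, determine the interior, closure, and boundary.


int(A) = {ξ, σ}, cl(A) = {ξ, σ}, ∂A = ∅.

Closed sets in (X, τ) are complements of opens:
  closed(X, τ) = {∅, {ρ}, {σ}, {ξ, σ}, {ρ, σ}, {ξ, ρ, σ}}.
int(A) = ⋃ {U ∈ τ : U ⊆ A}. Opens contained in A: ∅, {ξ}, {ξ, σ}.
Taking the union of these: int(A) = {ξ, σ}.
cl(A) = ⋂ {C closed : A ⊆ C}. Closed sets containing A: {ξ, σ}, {ξ, ρ, σ}.
Intersecting these: cl(A) = {ξ, σ}.
∂A = cl(A) ∖ int(A) = {ξ, σ} ∖ {ξ, σ} = ∅.


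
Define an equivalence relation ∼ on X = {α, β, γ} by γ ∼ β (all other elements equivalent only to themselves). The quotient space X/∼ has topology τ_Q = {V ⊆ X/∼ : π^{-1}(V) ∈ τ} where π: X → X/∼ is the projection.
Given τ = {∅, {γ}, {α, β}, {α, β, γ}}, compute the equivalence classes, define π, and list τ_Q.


X/∼ = {[α], [β=γ]}; |τ_Q| = 2.

Equivalence classes: [α], [β=γ].
Quotient map π: X → X/∼ sends α ↦ [α], β ↦ [β=γ], γ ↦ [β=γ].
For each subset V ⊆ X/∼, compute π^{-1}(V) ⊆ X and check whether π^{-1}(V) ∈ τ. V is open in τ_Q iff π^{-1}(V) ∈ τ.
  V = {}: π^{-1}(V) = ∅ ∈ τ ✓.
  V = {[α]}: π^{-1}(V) = {α} ∉ τ ✗.
  V = {[β=γ]}: π^{-1}(V) = {β, γ} ∉ τ ✗.
  V = {[α], [β=γ]}: π^{-1}(V) = {α, β, γ} ∈ τ ✓.
Open sets in the quotient: τ_Q = {{}, {[α], [β=γ]}} (2 elements).


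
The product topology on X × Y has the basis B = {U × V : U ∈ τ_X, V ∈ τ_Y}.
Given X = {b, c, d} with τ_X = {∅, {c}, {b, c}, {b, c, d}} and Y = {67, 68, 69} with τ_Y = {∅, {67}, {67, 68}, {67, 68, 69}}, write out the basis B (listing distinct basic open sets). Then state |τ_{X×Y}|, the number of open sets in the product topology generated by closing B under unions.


Basis B = {∅ × ∅, {c} × {67}, {b, c} × {67}, {c} × {67, 68}, {b, c, d} × {67}, {c} × {67, 68, 69}, {b, c} × {67, 68}, {b, c} × {67, 68, 69}, {b, c, d} × {67, 68}, {b, c, d} × {67, 68, 69}}; |τ_{X×Y}| = 20.

Enumerate products U × V with U ∈ τ_X, V ∈ τ_Y (deduplicated):
  ∅ × ∅ = {} (∅)
  {c} × {67} = {(c,67)}
  {b, c} × {67} = {(b,67), (c,67)}
  {c} × {67, 68} = {(c,67), (c,68)}
  {b, c, d} × {67} = {(b,67), (c,67), (d,67)}
  {c} × {67, 68, 69} = {(c,67), (c,68), (c,69)}
  {b, c} × {67, 68} = {(b,67), (b,68), (c,67), (c,68)}
  {b, c} × {67, 68, 69} = {(b,67), (b,68), (b,69), (c,67), (c,68), (c,69)}
  {b, c, d} × {67, 68} = {(b,67), (b,68), (c,67), (c,68), (d,67), (d,68)}
  {b, c, d} × {67, 68, 69} = {(b,67), (b,68), (b,69), (c,67), (c,68), (c,69), (d,67), (d,68), (d,69)}
These 10 distinct sets form the basis B.
Close under arbitrary unions to get τ_{X×Y}; counting gives |τ_{X×Y}| = 20.


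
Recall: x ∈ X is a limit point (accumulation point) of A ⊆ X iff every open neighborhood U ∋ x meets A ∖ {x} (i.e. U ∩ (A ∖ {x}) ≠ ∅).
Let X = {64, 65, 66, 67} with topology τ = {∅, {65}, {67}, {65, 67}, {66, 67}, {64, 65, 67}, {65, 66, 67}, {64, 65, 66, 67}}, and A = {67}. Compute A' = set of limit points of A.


A' = {64, 66}

For each x ∈ X, list the open sets U ∈ τ with x ∈ U, then check whether U ∩ (A ∖ {x}) ≠ ∅ for every such U.
  x = 64: opens ∋ x are {64, 65, 67}, {64, 65, 66, 67}; each meets A ∖ {64}, so x IS a limit point.
  x = 65: open {65} ∋ x has {65} ∩ (A ∖ {65}) = ∅, so x is NOT a limit point.
  x = 66: opens ∋ x are {66, 67}, {65, 66, 67}, {64, 65, 66, 67}; each meets A ∖ {66}, so x IS a limit point.
  x = 67: open {67} ∋ x has {67} ∩ (A ∖ {67}) = ∅, so x is NOT a limit point.
Collecting: A' = {64, 66}.


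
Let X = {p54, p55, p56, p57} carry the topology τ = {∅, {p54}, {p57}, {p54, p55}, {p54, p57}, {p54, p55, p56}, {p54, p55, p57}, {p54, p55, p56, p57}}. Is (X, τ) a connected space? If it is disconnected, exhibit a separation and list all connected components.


(X, τ) is disconnected; components = [{p57}, {p54, p55, p56}].

Find clopen sets (U ∈ τ with X ∖ U ∈ τ):
  U = ∅, X ∖ U = {p54, p55, p56, p57} — both open, so U is clopen.
  U = {p57}, X ∖ U = {p54, p55, p56} — both open, so U is clopen.
  U = {p54, p55, p56}, X ∖ U = {p57} — both open, so U is clopen.
  U = {p54, p55, p56, p57}, X ∖ U = ∅ — both open, so U is clopen.
Nontrivial clopen(s) exist: e.g. {p57}. So (X, τ) is disconnected.
Compute connected components by grouping points that agree on all clopens:
  component: {p57}
  component: {p54, p55, p56}


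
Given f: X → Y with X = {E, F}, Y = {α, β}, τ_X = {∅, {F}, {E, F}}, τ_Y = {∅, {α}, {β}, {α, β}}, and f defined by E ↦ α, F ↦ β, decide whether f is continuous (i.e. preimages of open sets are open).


f is NOT continuous.

Compute f^{-1}(U) for each U ∈ τ_Y:
  U = ∅: f^{-1}(U) = ∅ ∈ τ_X ✓.
  U = {α}: f^{-1}(U) = {E} ∉ τ_X ✗.
  U = {β}: f^{-1}(U) = {F} ∈ τ_X ✓.
  U = {α, β}: f^{-1}(U) = {E, F} ∈ τ_X ✓.
Found U = {α} with f^{-1}(U) = {E} not in τ_X. Therefore f is NOT continuous.


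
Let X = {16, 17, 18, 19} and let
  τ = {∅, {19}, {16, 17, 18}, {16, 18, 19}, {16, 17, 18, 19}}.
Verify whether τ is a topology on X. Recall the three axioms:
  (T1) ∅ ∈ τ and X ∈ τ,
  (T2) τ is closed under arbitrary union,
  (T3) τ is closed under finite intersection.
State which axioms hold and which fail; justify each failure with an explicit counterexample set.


τ is NOT a topology on X.

Axiom (T1): ∅ ∈ τ? Yes; X ∈ τ? Yes.
Axiom (T2/T3): check pairwise unions and intersections of members of τ.
Counterexample for (T3): {16, 17, 18} ∩ {16, 18, 19} = {16, 18} ∉ τ. Therefore τ is NOT a topology.


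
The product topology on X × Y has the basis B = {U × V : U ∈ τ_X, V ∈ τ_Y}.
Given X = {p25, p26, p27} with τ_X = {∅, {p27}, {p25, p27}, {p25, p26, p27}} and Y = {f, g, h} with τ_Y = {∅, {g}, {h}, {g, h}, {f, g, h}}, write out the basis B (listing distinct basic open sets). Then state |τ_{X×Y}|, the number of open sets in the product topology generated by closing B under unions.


Basis B = {∅ × ∅, {p27} × {g}, {p27} × {h}, {p25, p27} × {g}, {p25, p27} × {h}, {p27} × {g, h}, {p25, p26, p27} × {g}, {p25, p26, p27} × {h}, {p27} × {f, g, h}, {p25, p27} × {g, h}, {p25, p27} × {f, g, h}, {p25, p26, p27} × {g, h}, {p25, p26, p27} × {f, g, h}}; |τ_{X×Y}| = 30.

Enumerate products U × V with U ∈ τ_X, V ∈ τ_Y (deduplicated):
  ∅ × ∅ = {} (∅)
  {p27} × {g} = {(p27,g)}
  {p27} × {h} = {(p27,h)}
  {p25, p27} × {g} = {(p25,g), (p27,g)}
  {p25, p27} × {h} = {(p25,h), (p27,h)}
  {p27} × {g, h} = {(p27,g), (p27,h)}
  {p25, p26, p27} × {g} = {(p25,g), (p26,g), (p27,g)}
  {p25, p26, p27} × {h} = {(p25,h), (p26,h), (p27,h)}
  {p27} × {f, g, h} = {(p27,f), (p27,g), (p27,h)}
  {p25, p27} × {g, h} = {(p25,g), (p25,h), (p27,g), (p27,h)}
  {p25, p27} × {f, g, h} = {(p25,f), (p25,g), (p25,h), (p27,f), (p27,g), (p27,h)}
  {p25, p26, p27} × {g, h} = {(p25,g), (p25,h), (p26,g), (p26,h), (p27,g), (p27,h)}
  {p25, p26, p27} × {f, g, h} = {(p25,f), (p25,g), (p25,h), (p26,f), (p26,g), (p26,h), (p27,f), (p27,g), (p27,h)}
These 13 distinct sets form the basis B.
Close under arbitrary unions to get τ_{X×Y}; counting gives |τ_{X×Y}| = 30.


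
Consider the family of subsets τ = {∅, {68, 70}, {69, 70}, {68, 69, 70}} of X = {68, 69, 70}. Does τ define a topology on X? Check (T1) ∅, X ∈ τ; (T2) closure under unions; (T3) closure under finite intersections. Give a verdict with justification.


τ is NOT a topology on X.

Axiom (T1): ∅ ∈ τ? Yes; X ∈ τ? Yes.
Axiom (T2/T3): check pairwise unions and intersections of members of τ.
Counterexample for (T3): {68, 70} ∩ {69, 70} = {70} ∉ τ. Therefore τ is NOT a topology.


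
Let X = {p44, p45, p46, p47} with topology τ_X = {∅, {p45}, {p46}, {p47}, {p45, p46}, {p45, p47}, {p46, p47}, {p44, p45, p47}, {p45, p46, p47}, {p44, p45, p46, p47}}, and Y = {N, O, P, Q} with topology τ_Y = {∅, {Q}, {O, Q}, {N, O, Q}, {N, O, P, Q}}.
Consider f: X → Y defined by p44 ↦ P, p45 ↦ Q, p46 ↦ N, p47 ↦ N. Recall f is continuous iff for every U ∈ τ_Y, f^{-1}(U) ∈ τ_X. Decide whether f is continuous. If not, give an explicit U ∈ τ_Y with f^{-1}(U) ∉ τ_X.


f IS continuous.

Compute f^{-1}(U) for each U ∈ τ_Y:
  U = ∅: f^{-1}(U) = ∅ ∈ τ_X ✓.
  U = {Q}: f^{-1}(U) = {p45} ∈ τ_X ✓.
  U = {O, Q}: f^{-1}(U) = {p45} ∈ τ_X ✓.
  U = {N, O, Q}: f^{-1}(U) = {p45, p46, p47} ∈ τ_X ✓.
  U = {N, O, P, Q}: f^{-1}(U) = {p44, p45, p46, p47} ∈ τ_X ✓.
Every preimage lies in τ_X, so f IS continuous.


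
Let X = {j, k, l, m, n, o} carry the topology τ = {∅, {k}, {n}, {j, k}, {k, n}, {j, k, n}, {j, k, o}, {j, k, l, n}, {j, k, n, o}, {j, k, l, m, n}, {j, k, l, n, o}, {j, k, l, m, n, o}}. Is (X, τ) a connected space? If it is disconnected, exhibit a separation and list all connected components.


(X, τ) is connected.

Find clopen sets (U ∈ τ with X ∖ U ∈ τ):
  U = ∅, X ∖ U = {j, k, l, m, n, o} — both open, so U is clopen.
  U = {j, k, l, m, n, o}, X ∖ U = ∅ — both open, so U is clopen.
Only trivial clopens (∅ and X) exist, so (X, τ) is connected.
Compute connected components by grouping points that agree on all clopens:
  component: {j, k, l, m, n, o}


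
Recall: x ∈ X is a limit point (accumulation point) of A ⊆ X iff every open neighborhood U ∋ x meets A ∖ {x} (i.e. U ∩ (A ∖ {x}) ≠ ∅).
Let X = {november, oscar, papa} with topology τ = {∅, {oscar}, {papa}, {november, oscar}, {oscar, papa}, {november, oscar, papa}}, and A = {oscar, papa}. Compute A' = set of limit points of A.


A' = {november}

For each x ∈ X, list the open sets U ∈ τ with x ∈ U, then check whether U ∩ (A ∖ {x}) ≠ ∅ for every such U.
  x = november: opens ∋ x are {november, oscar}, {november, oscar, papa}; each meets A ∖ {november}, so x IS a limit point.
  x = oscar: open {oscar} ∋ x has {oscar} ∩ (A ∖ {oscar}) = ∅, so x is NOT a limit point.
  x = papa: open {papa} ∋ x has {papa} ∩ (A ∖ {papa}) = ∅, so x is NOT a limit point.
Collecting: A' = {november}.


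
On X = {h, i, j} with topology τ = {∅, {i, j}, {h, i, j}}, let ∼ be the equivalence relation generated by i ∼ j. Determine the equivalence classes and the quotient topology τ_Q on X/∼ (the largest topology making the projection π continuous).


X/∼ = {[h], [i=j]}; |τ_Q| = 3.

Equivalence classes: [h], [i=j].
Quotient map π: X → X/∼ sends h ↦ [h], i ↦ [i=j], j ↦ [i=j].
For each subset V ⊆ X/∼, compute π^{-1}(V) ⊆ X and check whether π^{-1}(V) ∈ τ. V is open in τ_Q iff π^{-1}(V) ∈ τ.
  V = {}: π^{-1}(V) = ∅ ∈ τ ✓.
  V = {[h]}: π^{-1}(V) = {h} ∉ τ ✗.
  V = {[i=j]}: π^{-1}(V) = {i, j} ∈ τ ✓.
  V = {[h], [i=j]}: π^{-1}(V) = {h, i, j} ∈ τ ✓.
Open sets in the quotient: τ_Q = {{}, {[i=j]}, {[h], [i=j]}} (3 elements).


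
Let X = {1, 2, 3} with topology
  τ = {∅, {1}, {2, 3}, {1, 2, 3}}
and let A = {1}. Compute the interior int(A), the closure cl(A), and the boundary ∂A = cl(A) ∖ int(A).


int(A) = {1}, cl(A) = {1}, ∂A = ∅.

Closed sets in (X, τ) are complements of opens:
  closed(X, τ) = {∅, {1}, {2, 3}, {1, 2, 3}}.
int(A) = ⋃ {U ∈ τ : U ⊆ A}. Opens contained in A: ∅, {1}.
Taking the union of these: int(A) = {1}.
cl(A) = ⋂ {C closed : A ⊆ C}. Closed sets containing A: {1}, {1, 2, 3}.
Intersecting these: cl(A) = {1}.
∂A = cl(A) ∖ int(A) = {1} ∖ {1} = ∅.


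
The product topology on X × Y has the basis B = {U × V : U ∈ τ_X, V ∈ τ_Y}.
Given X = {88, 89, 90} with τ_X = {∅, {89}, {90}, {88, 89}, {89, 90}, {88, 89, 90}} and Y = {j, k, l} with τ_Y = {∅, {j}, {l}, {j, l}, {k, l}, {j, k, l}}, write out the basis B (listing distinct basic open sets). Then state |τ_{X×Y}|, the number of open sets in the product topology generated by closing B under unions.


Basis B = {∅ × ∅, {89} × {j}, {89} × {l}, {90} × {j}, {90} × {l}, {88, 89} × {j}, {88, 89} × {l}, {89} × {j, l}, {89, 90} × {j}, {89} × {k, l}, {89, 90} × {l}, {90} × {j, l}, {90} × {k, l}, {88, 89, 90} × {j}, {88, 89, 90} × {l}, {89} × {j, k, l}, {90} × {j, k, l}, {88, 89} × {j, l}, {88, 89} × {k, l}, {89, 90} × {j, l}, {89, 90} × {k, l}, {88, 89} × {j, k, l}, {88, 89, 90} × {j, l}, {88, 89, 90} × {k, l}, {89, 90} × {j, k, l}, {88, 89, 90} × {j, k, l}}; |τ_{X×Y}| = 108.

Enumerate products U × V with U ∈ τ_X, V ∈ τ_Y (deduplicated):
  ∅ × ∅ = {} (∅)
  {89} × {j} = {(89,j)}
  {89} × {l} = {(89,l)}
  {90} × {j} = {(90,j)}
  {90} × {l} = {(90,l)}
  {88, 89} × {j} = {(88,j), (89,j)}
  {88, 89} × {l} = {(88,l), (89,l)}
  {89} × {j, l} = {(89,j), (89,l)}
  {89, 90} × {j} = {(89,j), (90,j)}
  {89} × {k, l} = {(89,k), (89,l)}
  {89, 90} × {l} = {(89,l), (90,l)}
  {90} × {j, l} = {(90,j), (90,l)}
  {90} × {k, l} = {(90,k), (90,l)}
  {88, 89, 90} × {j} = {(88,j), (89,j), (90,j)}
  {88, 89, 90} × {l} = {(88,l), (89,l), (90,l)}
  {89} × {j, k, l} = {(89,j), (89,k), (89,l)}
  {90} × {j, k, l} = {(90,j), (90,k), (90,l)}
  {88, 89} × {j, l} = {(88,j), (88,l), (89,j), (89,l)}
  {88, 89} × {k, l} = {(88,k), (88,l), (89,k), (89,l)}
  {89, 90} × {j, l} = {(89,j), (89,l), (90,j), (90,l)}
  {89, 90} × {k, l} = {(89,k), (89,l), (90,k), (90,l)}
  {88, 89} × {j, k, l} = {(88,j), (88,k), (88,l), (89,j), (89,k), (89,l)}
  {88, 89, 90} × {j, l} = {(88,j), (88,l), (89,j), (89,l), (90,j), (90,l)}
  {88, 89, 90} × {k, l} = {(88,k), (88,l), (89,k), (89,l), (90,k), (90,l)}
  {89, 90} × {j, k, l} = {(89,j), (89,k), (89,l), (90,j), (90,k), (90,l)}
  {88, 89, 90} × {j, k, l} = {(88,j), (88,k), (88,l), (89,j), (89,k), (89,l), (90,j), (90,k), (90,l)}
These 26 distinct sets form the basis B.
Close under arbitrary unions to get τ_{X×Y}; counting gives |τ_{X×Y}| = 108.


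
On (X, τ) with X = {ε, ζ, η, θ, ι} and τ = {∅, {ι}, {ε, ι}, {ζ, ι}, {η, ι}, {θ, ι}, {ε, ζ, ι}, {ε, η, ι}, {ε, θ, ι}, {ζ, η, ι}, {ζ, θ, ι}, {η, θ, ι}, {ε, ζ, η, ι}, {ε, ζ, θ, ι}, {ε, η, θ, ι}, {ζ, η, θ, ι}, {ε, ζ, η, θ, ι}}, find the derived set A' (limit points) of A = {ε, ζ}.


A' = ∅

For each x ∈ X, list the open sets U ∈ τ with x ∈ U, then check whether U ∩ (A ∖ {x}) ≠ ∅ for every such U.
  x = ε: open {ε, ι} ∋ x has {ε, ι} ∩ (A ∖ {ε}) = ∅, so x is NOT a limit point.
  x = ζ: open {ζ, ι} ∋ x has {ζ, ι} ∩ (A ∖ {ζ}) = ∅, so x is NOT a limit point.
  x = η: open {η, ι} ∋ x has {η, ι} ∩ (A ∖ {η}) = ∅, so x is NOT a limit point.
  x = θ: open {θ, ι} ∋ x has {θ, ι} ∩ (A ∖ {θ}) = ∅, so x is NOT a limit point.
  x = ι: open {ι} ∋ x has {ι} ∩ (A ∖ {ι}) = ∅, so x is NOT a limit point.
Collecting: A' = ∅.


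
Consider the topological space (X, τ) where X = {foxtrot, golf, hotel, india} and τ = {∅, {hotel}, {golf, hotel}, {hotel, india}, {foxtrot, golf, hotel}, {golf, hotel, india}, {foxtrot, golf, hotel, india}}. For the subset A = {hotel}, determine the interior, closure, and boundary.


int(A) = {hotel}, cl(A) = {foxtrot, golf, hotel, india}, ∂A = {foxtrot, golf, india}.

Closed sets in (X, τ) are complements of opens:
  closed(X, τ) = {∅, {foxtrot}, {india}, {foxtrot, golf}, {foxtrot, india}, {foxtrot, golf, india}, {foxtrot, golf, hotel, india}}.
int(A) = ⋃ {U ∈ τ : U ⊆ A}. Opens contained in A: ∅, {hotel}.
Taking the union of these: int(A) = {hotel}.
cl(A) = ⋂ {C closed : A ⊆ C}. Closed sets containing A: {foxtrot, golf, hotel, india}.
Intersecting these: cl(A) = {foxtrot, golf, hotel, india}.
∂A = cl(A) ∖ int(A) = {foxtrot, golf, hotel, india} ∖ {hotel} = {foxtrot, golf, india}.


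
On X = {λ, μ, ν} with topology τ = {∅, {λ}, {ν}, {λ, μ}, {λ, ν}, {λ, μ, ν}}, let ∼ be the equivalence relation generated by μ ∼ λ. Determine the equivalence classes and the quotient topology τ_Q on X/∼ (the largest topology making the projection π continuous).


X/∼ = {[λ=μ], [ν]}; |τ_Q| = 4.

Equivalence classes: [λ=μ], [ν].
Quotient map π: X → X/∼ sends λ ↦ [λ=μ], μ ↦ [λ=μ], ν ↦ [ν].
For each subset V ⊆ X/∼, compute π^{-1}(V) ⊆ X and check whether π^{-1}(V) ∈ τ. V is open in τ_Q iff π^{-1}(V) ∈ τ.
  V = {}: π^{-1}(V) = ∅ ∈ τ ✓.
  V = {[λ=μ]}: π^{-1}(V) = {λ, μ} ∈ τ ✓.
  V = {[ν]}: π^{-1}(V) = {ν} ∈ τ ✓.
  V = {[λ=μ], [ν]}: π^{-1}(V) = {λ, μ, ν} ∈ τ ✓.
Open sets in the quotient: τ_Q = {{}, {[λ=μ]}, {[ν]}, {[λ=μ], [ν]}} (4 elements).


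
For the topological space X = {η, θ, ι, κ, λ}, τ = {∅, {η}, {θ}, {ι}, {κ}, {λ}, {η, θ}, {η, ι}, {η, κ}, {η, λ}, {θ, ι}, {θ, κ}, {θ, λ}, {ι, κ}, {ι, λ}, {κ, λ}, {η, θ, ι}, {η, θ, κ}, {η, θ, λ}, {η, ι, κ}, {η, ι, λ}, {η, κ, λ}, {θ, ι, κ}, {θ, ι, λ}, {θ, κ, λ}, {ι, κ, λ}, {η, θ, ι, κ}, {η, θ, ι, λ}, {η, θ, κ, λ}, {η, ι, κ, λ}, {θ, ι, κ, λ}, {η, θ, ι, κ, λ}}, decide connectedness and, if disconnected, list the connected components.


(X, τ) is disconnected; components = [{η}, {θ}, {ι}, {κ}, {λ}].

Find clopen sets (U ∈ τ with X ∖ U ∈ τ):
  U = ∅, X ∖ U = {η, θ, ι, κ, λ} — both open, so U is clopen.
  U = {η}, X ∖ U = {θ, ι, κ, λ} — both open, so U is clopen.
  U = {θ}, X ∖ U = {η, ι, κ, λ} — both open, so U is clopen.
  U = {ι}, X ∖ U = {η, θ, κ, λ} — both open, so U is clopen.
  U = {κ}, X ∖ U = {η, θ, ι, λ} — both open, so U is clopen.
  U = {λ}, X ∖ U = {η, θ, ι, κ} — both open, so U is clopen.
  U = {η, θ}, X ∖ U = {ι, κ, λ} — both open, so U is clopen.
  U = {η, ι}, X ∖ U = {θ, κ, λ} — both open, so U is clopen.
  U = {η, κ}, X ∖ U = {θ, ι, λ} — both open, so U is clopen.
  U = {η, λ}, X ∖ U = {θ, ι, κ} — both open, so U is clopen.
  U = {θ, ι}, X ∖ U = {η, κ, λ} — both open, so U is clopen.
  U = {θ, κ}, X ∖ U = {η, ι, λ} — both open, so U is clopen.
  U = {θ, λ}, X ∖ U = {η, ι, κ} — both open, so U is clopen.
  U = {ι, κ}, X ∖ U = {η, θ, λ} — both open, so U is clopen.
  U = {ι, λ}, X ∖ U = {η, θ, κ} — both open, so U is clopen.
  U = {κ, λ}, X ∖ U = {η, θ, ι} — both open, so U is clopen.
  U = {η, θ, ι}, X ∖ U = {κ, λ} — both open, so U is clopen.
  U = {η, θ, κ}, X ∖ U = {ι, λ} — both open, so U is clopen.
  U = {η, θ, λ}, X ∖ U = {ι, κ} — both open, so U is clopen.
  U = {η, ι, κ}, X ∖ U = {θ, λ} — both open, so U is clopen.
  U = {η, ι, λ}, X ∖ U = {θ, κ} — both open, so U is clopen.
  U = {η, κ, λ}, X ∖ U = {θ, ι} — both open, so U is clopen.
  U = {θ, ι, κ}, X ∖ U = {η, λ} — both open, so U is clopen.
  U = {θ, ι, λ}, X ∖ U = {η, κ} — both open, so U is clopen.
  U = {θ, κ, λ}, X ∖ U = {η, ι} — both open, so U is clopen.
  U = {ι, κ, λ}, X ∖ U = {η, θ} — both open, so U is clopen.
  U = {η, θ, ι, κ}, X ∖ U = {λ} — both open, so U is clopen.
  U = {η, θ, ι, λ}, X ∖ U = {κ} — both open, so U is clopen.
  U = {η, θ, κ, λ}, X ∖ U = {ι} — both open, so U is clopen.
  U = {η, ι, κ, λ}, X ∖ U = {θ} — both open, so U is clopen.
  U = {θ, ι, κ, λ}, X ∖ U = {η} — both open, so U is clopen.
  U = {η, θ, ι, κ, λ}, X ∖ U = ∅ — both open, so U is clopen.
Nontrivial clopen(s) exist: e.g. {η, ι}. So (X, τ) is disconnected.
Compute connected components by grouping points that agree on all clopens:
  component: {η}
  component: {θ}
  component: {ι}
  component: {κ}
  component: {λ}


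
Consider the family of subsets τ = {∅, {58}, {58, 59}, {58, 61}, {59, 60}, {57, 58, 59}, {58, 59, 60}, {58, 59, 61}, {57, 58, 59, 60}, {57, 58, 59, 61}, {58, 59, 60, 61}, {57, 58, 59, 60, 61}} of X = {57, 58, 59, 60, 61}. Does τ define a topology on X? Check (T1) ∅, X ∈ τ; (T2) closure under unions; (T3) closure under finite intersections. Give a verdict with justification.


τ is NOT a topology on X.

Axiom (T1): ∅ ∈ τ? Yes; X ∈ τ? Yes.
Axiom (T2/T3): check pairwise unions and intersections of members of τ.
Counterexample for (T3): {58, 59} ∩ {59, 60} = {59} ∉ τ. Therefore τ is NOT a topology.


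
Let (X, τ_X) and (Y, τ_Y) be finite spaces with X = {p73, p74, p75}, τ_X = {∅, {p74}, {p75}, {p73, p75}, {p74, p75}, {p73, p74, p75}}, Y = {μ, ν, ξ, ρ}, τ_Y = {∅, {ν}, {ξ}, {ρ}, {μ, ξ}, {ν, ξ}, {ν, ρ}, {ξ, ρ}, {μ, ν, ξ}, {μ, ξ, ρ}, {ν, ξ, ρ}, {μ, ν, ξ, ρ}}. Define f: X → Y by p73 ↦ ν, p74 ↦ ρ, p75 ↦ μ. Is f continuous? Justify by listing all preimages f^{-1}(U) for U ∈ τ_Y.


f is NOT continuous.

Compute f^{-1}(U) for each U ∈ τ_Y:
  U = ∅: f^{-1}(U) = ∅ ∈ τ_X ✓.
  U = {ν}: f^{-1}(U) = {p73} ∉ τ_X ✗.
  U = {ξ}: f^{-1}(U) = ∅ ∈ τ_X ✓.
  U = {ρ}: f^{-1}(U) = {p74} ∈ τ_X ✓.
  U = {μ, ξ}: f^{-1}(U) = {p75} ∈ τ_X ✓.
  U = {ν, ξ}: f^{-1}(U) = {p73} ∉ τ_X ✗.
  U = {ν, ρ}: f^{-1}(U) = {p73, p74} ∉ τ_X ✗.
  U = {ξ, ρ}: f^{-1}(U) = {p74} ∈ τ_X ✓.
  U = {μ, ν, ξ}: f^{-1}(U) = {p73, p75} ∈ τ_X ✓.
  U = {μ, ξ, ρ}: f^{-1}(U) = {p74, p75} ∈ τ_X ✓.
  U = {ν, ξ, ρ}: f^{-1}(U) = {p73, p74} ∉ τ_X ✗.
  U = {μ, ν, ξ, ρ}: f^{-1}(U) = {p73, p74, p75} ∈ τ_X ✓.
Found U = {ν} with f^{-1}(U) = {p73} not in τ_X. Therefore f is NOT continuous.


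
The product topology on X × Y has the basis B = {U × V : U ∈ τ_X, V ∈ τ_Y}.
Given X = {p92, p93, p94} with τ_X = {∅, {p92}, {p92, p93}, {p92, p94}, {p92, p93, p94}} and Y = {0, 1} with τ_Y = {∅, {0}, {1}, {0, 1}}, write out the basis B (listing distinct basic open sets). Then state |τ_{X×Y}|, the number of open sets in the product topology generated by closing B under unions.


Basis B = {∅ × ∅, {p92} × {0}, {p92} × {1}, {p92} × {0, 1}, {p92, p93} × {0}, {p92, p94} × {0}, {p92, p93} × {1}, {p92, p94} × {1}, {p92, p93, p94} × {0}, {p92, p93, p94} × {1}, {p92, p93} × {0, 1}, {p92, p94} × {0, 1}, {p92, p93, p94} × {0, 1}}; |τ_{X×Y}| = 25.

Enumerate products U × V with U ∈ τ_X, V ∈ τ_Y (deduplicated):
  ∅ × ∅ = {} (∅)
  {p92} × {0} = {(p92,0)}
  {p92} × {1} = {(p92,1)}
  {p92} × {0, 1} = {(p92,0), (p92,1)}
  {p92, p93} × {0} = {(p92,0), (p93,0)}
  {p92, p94} × {0} = {(p92,0), (p94,0)}
  {p92, p93} × {1} = {(p92,1), (p93,1)}
  {p92, p94} × {1} = {(p92,1), (p94,1)}
  {p92, p93, p94} × {0} = {(p92,0), (p93,0), (p94,0)}
  {p92, p93, p94} × {1} = {(p92,1), (p93,1), (p94,1)}
  {p92, p93} × {0, 1} = {(p92,0), (p92,1), (p93,0), (p93,1)}
  {p92, p94} × {0, 1} = {(p92,0), (p92,1), (p94,0), (p94,1)}
  {p92, p93, p94} × {0, 1} = {(p92,0), (p92,1), (p93,0), (p93,1), (p94,0), (p94,1)}
These 13 distinct sets form the basis B.
Close under arbitrary unions to get τ_{X×Y}; counting gives |τ_{X×Y}| = 25.


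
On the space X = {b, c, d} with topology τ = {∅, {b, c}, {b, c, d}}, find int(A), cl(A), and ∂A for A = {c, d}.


int(A) = ∅, cl(A) = {b, c, d}, ∂A = {b, c, d}.

Closed sets in (X, τ) are complements of opens:
  closed(X, τ) = {∅, {d}, {b, c, d}}.
int(A) = ⋃ {U ∈ τ : U ⊆ A}. Opens contained in A: ∅.
Taking the union of these: int(A) = ∅.
cl(A) = ⋂ {C closed : A ⊆ C}. Closed sets containing A: {b, c, d}.
Intersecting these: cl(A) = {b, c, d}.
∂A = cl(A) ∖ int(A) = {b, c, d} ∖ ∅ = {b, c, d}.


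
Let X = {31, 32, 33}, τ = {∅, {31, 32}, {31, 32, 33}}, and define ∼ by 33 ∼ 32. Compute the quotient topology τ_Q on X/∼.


X/∼ = {[31], [32=33]}; |τ_Q| = 2.

Equivalence classes: [31], [32=33].
Quotient map π: X → X/∼ sends 31 ↦ [31], 32 ↦ [32=33], 33 ↦ [32=33].
For each subset V ⊆ X/∼, compute π^{-1}(V) ⊆ X and check whether π^{-1}(V) ∈ τ. V is open in τ_Q iff π^{-1}(V) ∈ τ.
  V = {}: π^{-1}(V) = ∅ ∈ τ ✓.
  V = {[31]}: π^{-1}(V) = {31} ∉ τ ✗.
  V = {[32=33]}: π^{-1}(V) = {32, 33} ∉ τ ✗.
  V = {[31], [32=33]}: π^{-1}(V) = {31, 32, 33} ∈ τ ✓.
Open sets in the quotient: τ_Q = {{}, {[31], [32=33]}} (2 elements).


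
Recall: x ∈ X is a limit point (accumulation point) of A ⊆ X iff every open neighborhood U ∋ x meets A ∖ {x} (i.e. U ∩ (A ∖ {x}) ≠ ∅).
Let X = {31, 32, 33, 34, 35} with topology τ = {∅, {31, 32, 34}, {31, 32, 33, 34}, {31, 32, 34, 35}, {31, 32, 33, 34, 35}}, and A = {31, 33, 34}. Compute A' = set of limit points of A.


A' = {31, 32, 33, 34, 35}

For each x ∈ X, list the open sets U ∈ τ with x ∈ U, then check whether U ∩ (A ∖ {x}) ≠ ∅ for every such U.
  x = 31: opens ∋ x are {31, 32, 34}, {31, 32, 33, 34}, {31, 32, 34, 35}, {31, 32, 33, 34, 35}; each meets A ∖ {31}, so x IS a limit point.
  x = 32: opens ∋ x are {31, 32, 34}, {31, 32, 33, 34}, {31, 32, 34, 35}, {31, 32, 33, 34, 35}; each meets A ∖ {32}, so x IS a limit point.
  x = 33: opens ∋ x are {31, 32, 33, 34}, {31, 32, 33, 34, 35}; each meets A ∖ {33}, so x IS a limit point.
  x = 34: opens ∋ x are {31, 32, 34}, {31, 32, 33, 34}, {31, 32, 34, 35}, {31, 32, 33, 34, 35}; each meets A ∖ {34}, so x IS a limit point.
  x = 35: opens ∋ x are {31, 32, 34, 35}, {31, 32, 33, 34, 35}; each meets A ∖ {35}, so x IS a limit point.
Collecting: A' = {31, 32, 33, 34, 35}.


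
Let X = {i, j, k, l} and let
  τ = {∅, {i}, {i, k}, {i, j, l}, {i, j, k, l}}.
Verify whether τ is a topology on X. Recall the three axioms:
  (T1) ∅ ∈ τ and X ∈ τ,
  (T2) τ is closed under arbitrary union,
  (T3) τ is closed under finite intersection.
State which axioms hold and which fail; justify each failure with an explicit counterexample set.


τ IS a topology on X.

Axiom (T1): ∅ ∈ τ? Yes; X ∈ τ? Yes.
Axiom (T2/T3): check pairwise unions and intersections of members of τ.
All pairwise intersections and unions checked — each lies in τ. Therefore τ satisfies (T1), (T2), (T3): it IS a topology on X.


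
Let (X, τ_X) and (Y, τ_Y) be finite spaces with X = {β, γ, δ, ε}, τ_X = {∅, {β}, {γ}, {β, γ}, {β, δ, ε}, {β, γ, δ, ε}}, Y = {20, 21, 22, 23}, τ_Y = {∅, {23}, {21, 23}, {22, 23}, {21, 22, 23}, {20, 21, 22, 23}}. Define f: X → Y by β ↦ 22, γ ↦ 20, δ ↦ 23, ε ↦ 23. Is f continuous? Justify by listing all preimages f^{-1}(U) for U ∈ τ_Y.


f is NOT continuous.

Compute f^{-1}(U) for each U ∈ τ_Y:
  U = ∅: f^{-1}(U) = ∅ ∈ τ_X ✓.
  U = {23}: f^{-1}(U) = {δ, ε} ∉ τ_X ✗.
  U = {21, 23}: f^{-1}(U) = {δ, ε} ∉ τ_X ✗.
  U = {22, 23}: f^{-1}(U) = {β, δ, ε} ∈ τ_X ✓.
  U = {21, 22, 23}: f^{-1}(U) = {β, δ, ε} ∈ τ_X ✓.
  U = {20, 21, 22, 23}: f^{-1}(U) = {β, γ, δ, ε} ∈ τ_X ✓.
Found U = {23} with f^{-1}(U) = {δ, ε} not in τ_X. Therefore f is NOT continuous.


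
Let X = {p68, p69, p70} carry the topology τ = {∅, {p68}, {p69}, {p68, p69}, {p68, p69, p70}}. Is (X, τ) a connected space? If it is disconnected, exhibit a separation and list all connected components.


(X, τ) is connected.

Find clopen sets (U ∈ τ with X ∖ U ∈ τ):
  U = ∅, X ∖ U = {p68, p69, p70} — both open, so U is clopen.
  U = {p68, p69, p70}, X ∖ U = ∅ — both open, so U is clopen.
Only trivial clopens (∅ and X) exist, so (X, τ) is connected.
Compute connected components by grouping points that agree on all clopens:
  component: {p68, p69, p70}


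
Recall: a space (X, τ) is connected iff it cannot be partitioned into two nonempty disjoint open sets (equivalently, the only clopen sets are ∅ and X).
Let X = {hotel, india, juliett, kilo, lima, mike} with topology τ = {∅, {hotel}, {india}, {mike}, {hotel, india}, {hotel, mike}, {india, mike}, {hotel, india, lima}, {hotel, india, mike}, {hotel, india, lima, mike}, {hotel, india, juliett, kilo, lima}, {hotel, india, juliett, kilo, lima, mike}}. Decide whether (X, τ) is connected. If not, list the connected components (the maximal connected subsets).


(X, τ) is disconnected; components = [{mike}, {hotel, india, juliett, kilo, lima}].

Find clopen sets (U ∈ τ with X ∖ U ∈ τ):
  U = ∅, X ∖ U = {hotel, india, juliett, kilo, lima, mike} — both open, so U is clopen.
  U = {mike}, X ∖ U = {hotel, india, juliett, kilo, lima} — both open, so U is clopen.
  U = {hotel, india, juliett, kilo, lima}, X ∖ U = {mike} — both open, so U is clopen.
  U = {hotel, india, juliett, kilo, lima, mike}, X ∖ U = ∅ — both open, so U is clopen.
Nontrivial clopen(s) exist: e.g. {mike}. So (X, τ) is disconnected.
Compute connected components by grouping points that agree on all clopens:
  component: {mike}
  component: {hotel, india, juliett, kilo, lima}


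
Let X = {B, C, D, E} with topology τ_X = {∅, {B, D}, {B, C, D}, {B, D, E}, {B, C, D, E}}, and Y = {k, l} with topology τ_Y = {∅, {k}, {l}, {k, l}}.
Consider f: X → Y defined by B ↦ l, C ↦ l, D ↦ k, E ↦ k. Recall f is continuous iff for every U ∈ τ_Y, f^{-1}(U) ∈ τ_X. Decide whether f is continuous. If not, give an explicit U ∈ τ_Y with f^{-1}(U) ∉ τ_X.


f is NOT continuous.

Compute f^{-1}(U) for each U ∈ τ_Y:
  U = ∅: f^{-1}(U) = ∅ ∈ τ_X ✓.
  U = {k}: f^{-1}(U) = {D, E} ∉ τ_X ✗.
  U = {l}: f^{-1}(U) = {B, C} ∉ τ_X ✗.
  U = {k, l}: f^{-1}(U) = {B, C, D, E} ∈ τ_X ✓.
Found U = {k} with f^{-1}(U) = {D, E} not in τ_X. Therefore f is NOT continuous.


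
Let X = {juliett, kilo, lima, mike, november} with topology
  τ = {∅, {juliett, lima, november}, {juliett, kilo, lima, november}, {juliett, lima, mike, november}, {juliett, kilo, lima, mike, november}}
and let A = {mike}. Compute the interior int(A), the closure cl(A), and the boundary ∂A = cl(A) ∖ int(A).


int(A) = ∅, cl(A) = {mike}, ∂A = {mike}.

Closed sets in (X, τ) are complements of opens:
  closed(X, τ) = {∅, {kilo}, {mike}, {kilo, mike}, {juliett, kilo, lima, mike, november}}.
int(A) = ⋃ {U ∈ τ : U ⊆ A}. Opens contained in A: ∅.
Taking the union of these: int(A) = ∅.
cl(A) = ⋂ {C closed : A ⊆ C}. Closed sets containing A: {mike}, {kilo, mike}, {juliett, kilo, lima, mike, november}.
Intersecting these: cl(A) = {mike}.
∂A = cl(A) ∖ int(A) = {mike} ∖ ∅ = {mike}.


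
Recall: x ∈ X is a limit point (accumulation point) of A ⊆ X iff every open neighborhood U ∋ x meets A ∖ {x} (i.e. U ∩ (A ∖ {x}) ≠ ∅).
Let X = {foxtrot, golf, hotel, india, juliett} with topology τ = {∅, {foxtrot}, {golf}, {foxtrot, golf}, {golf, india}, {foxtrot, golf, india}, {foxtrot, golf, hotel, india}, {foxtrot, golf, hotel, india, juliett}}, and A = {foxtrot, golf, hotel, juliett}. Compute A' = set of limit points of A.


A' = {hotel, india, juliett}

For each x ∈ X, list the open sets U ∈ τ with x ∈ U, then check whether U ∩ (A ∖ {x}) ≠ ∅ for every such U.
  x = foxtrot: open {foxtrot} ∋ x has {foxtrot} ∩ (A ∖ {foxtrot}) = ∅, so x is NOT a limit point.
  x = golf: open {golf} ∋ x has {golf} ∩ (A ∖ {golf}) = ∅, so x is NOT a limit point.
  x = hotel: opens ∋ x are {foxtrot, golf, hotel, india}, {foxtrot, golf, hotel, india, juliett}; each meets A ∖ {hotel}, so x IS a limit point.
  x = india: opens ∋ x are {golf, india}, {foxtrot, golf, india}, {foxtrot, golf, hotel, india}, {foxtrot, golf, hotel, india, juliett}; each meets A ∖ {india}, so x IS a limit point.
  x = juliett: opens ∋ x are {foxtrot, golf, hotel, india, juliett}; each meets A ∖ {juliett}, so x IS a limit point.
Collecting: A' = {hotel, india, juliett}.


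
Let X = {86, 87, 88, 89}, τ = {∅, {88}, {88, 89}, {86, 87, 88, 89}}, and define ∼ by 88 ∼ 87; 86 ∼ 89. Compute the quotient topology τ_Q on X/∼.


X/∼ = {[86=89], [87=88]}; |τ_Q| = 2.

Equivalence classes: [86=89], [87=88].
Quotient map π: X → X/∼ sends 86 ↦ [86=89], 87 ↦ [87=88], 88 ↦ [87=88], 89 ↦ [86=89].
For each subset V ⊆ X/∼, compute π^{-1}(V) ⊆ X and check whether π^{-1}(V) ∈ τ. V is open in τ_Q iff π^{-1}(V) ∈ τ.
  V = {}: π^{-1}(V) = ∅ ∈ τ ✓.
  V = {[86=89]}: π^{-1}(V) = {86, 89} ∉ τ ✗.
  V = {[87=88]}: π^{-1}(V) = {87, 88} ∉ τ ✗.
  V = {[86=89], [87=88]}: π^{-1}(V) = {86, 87, 88, 89} ∈ τ ✓.
Open sets in the quotient: τ_Q = {{}, {[86=89], [87=88]}} (2 elements).


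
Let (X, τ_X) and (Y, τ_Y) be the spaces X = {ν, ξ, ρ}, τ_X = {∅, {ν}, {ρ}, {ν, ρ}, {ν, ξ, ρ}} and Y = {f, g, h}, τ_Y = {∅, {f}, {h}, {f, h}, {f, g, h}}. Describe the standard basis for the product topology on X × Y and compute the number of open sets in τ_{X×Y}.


Basis B = {∅ × ∅, {ν} × {f}, {ν} × {h}, {ρ} × {f}, {ρ} × {h}, {ν} × {f, h}, {ν, ρ} × {f}, {ν, ρ} × {h}, {ρ} × {f, h}, {ν} × {f, g, h}, {ν, ξ, ρ} × {f}, {ν, ξ, ρ} × {h}, {ρ} × {f, g, h}, {ν, ρ} × {f, h}, {ν, ρ} × {f, g, h}, {ν, ξ, ρ} × {f, h}, {ν, ξ, ρ} × {f, g, h}}; |τ_{X×Y}| = 48.

Enumerate products U × V with U ∈ τ_X, V ∈ τ_Y (deduplicated):
  ∅ × ∅ = {} (∅)
  {ν} × {f} = {(ν,f)}
  {ν} × {h} = {(ν,h)}
  {ρ} × {f} = {(ρ,f)}
  {ρ} × {h} = {(ρ,h)}
  {ν} × {f, h} = {(ν,f), (ν,h)}
  {ν, ρ} × {f} = {(ν,f), (ρ,f)}
  {ν, ρ} × {h} = {(ν,h), (ρ,h)}
  {ρ} × {f, h} = {(ρ,f), (ρ,h)}
  {ν} × {f, g, h} = {(ν,f), (ν,g), (ν,h)}
  {ν, ξ, ρ} × {f} = {(ν,f), (ξ,f), (ρ,f)}
  {ν, ξ, ρ} × {h} = {(ν,h), (ξ,h), (ρ,h)}
  {ρ} × {f, g, h} = {(ρ,f), (ρ,g), (ρ,h)}
  {ν, ρ} × {f, h} = {(ν,f), (ν,h), (ρ,f), (ρ,h)}
  {ν, ρ} × {f, g, h} = {(ν,f), (ν,g), (ν,h), (ρ,f), (ρ,g), (ρ,h)}
  {ν, ξ, ρ} × {f, h} = {(ν,f), (ν,h), (ξ,f), (ξ,h), (ρ,f), (ρ,h)}
  {ν, ξ, ρ} × {f, g, h} = {(ν,f), (ν,g), (ν,h), (ξ,f), (ξ,g), (ξ,h), (ρ,f), (ρ,g), (ρ,h)}
These 17 distinct sets form the basis B.
Close under arbitrary unions to get τ_{X×Y}; counting gives |τ_{X×Y}| = 48.


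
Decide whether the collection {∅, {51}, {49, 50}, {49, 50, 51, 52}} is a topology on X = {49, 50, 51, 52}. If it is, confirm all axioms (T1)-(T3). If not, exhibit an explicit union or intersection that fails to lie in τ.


τ is NOT a topology on X.

Axiom (T1): ∅ ∈ τ? Yes; X ∈ τ? Yes.
Axiom (T2/T3): check pairwise unions and intersections of members of τ.
Counterexample for (T2): {51} ∪ {49, 50} = {49, 50, 51} ∉ τ. Therefore τ is NOT a topology.


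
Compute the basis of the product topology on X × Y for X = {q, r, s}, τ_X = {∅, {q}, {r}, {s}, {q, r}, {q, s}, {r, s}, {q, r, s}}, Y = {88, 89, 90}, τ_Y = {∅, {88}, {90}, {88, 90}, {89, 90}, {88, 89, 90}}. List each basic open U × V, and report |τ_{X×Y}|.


Basis B = {∅ × ∅, {q} × {88}, {q} × {90}, {r} × {88}, {r} × {90}, {s} × {88}, {s} × {90}, {q} × {88, 90}, {q, r} × {88}, {q, s} × {88}, {q} × {89, 90}, {q, r} × {90}, {q, s} × {90}, {r} × {88, 90}, {r, s} × {88}, {r} × {89, 90}, {r, s} × {90}, {s} × {88, 90}, {s} × {89, 90}, {q} × {88, 89, 90}, {q, r, s} × {88}, {q, r, s} × {90}, {r} × {88, 89, 90}, {s} × {88, 89, 90}, {q, r} × {88, 90}, {q, s} × {88, 90}, {q, r} × {89, 90}, {q, s} × {89, 90}, {r, s} × {88, 90}, {r, s} × {89, 90}, {q, r} × {88, 89, 90}, {q, s} × {88, 89, 90}, {q, r, s} × {88, 90}, {q, r, s} × {89, 90}, {r, s} × {88, 89, 90}, {q, r, s} × {88, 89, 90}}; |τ_{X×Y}| = 216.

Enumerate products U × V with U ∈ τ_X, V ∈ τ_Y (deduplicated):
  ∅ × ∅ = {} (∅)
  {q} × {88} = {(q,88)}
  {q} × {90} = {(q,90)}
  {r} × {88} = {(r,88)}
  {r} × {90} = {(r,90)}
  {s} × {88} = {(s,88)}
  {s} × {90} = {(s,90)}
  {q} × {88, 90} = {(q,88), (q,90)}
  {q, r} × {88} = {(q,88), (r,88)}
  {q, s} × {88} = {(q,88), (s,88)}
  {q} × {89, 90} = {(q,89), (q,90)}
  {q, r} × {90} = {(q,90), (r,90)}
  {q, s} × {90} = {(q,90), (s,90)}
  {r} × {88, 90} = {(r,88), (r,90)}
  {r, s} × {88} = {(r,88), (s,88)}
  {r} × {89, 90} = {(r,89), (r,90)}
  {r, s} × {90} = {(r,90), (s,90)}
  {s} × {88, 90} = {(s,88), (s,90)}
  {s} × {89, 90} = {(s,89), (s,90)}
  {q} × {88, 89, 90} = {(q,88), (q,89), (q,90)}
  {q, r, s} × {88} = {(q,88), (r,88), (s,88)}
  {q, r, s} × {90} = {(q,90), (r,90), (s,90)}
  {r} × {88, 89, 90} = {(r,88), (r,89), (r,90)}
  {s} × {88, 89, 90} = {(s,88), (s,89), (s,90)}
  {q, r} × {88, 90} = {(q,88), (q,90), (r,88), (r,90)}
  {q, s} × {88, 90} = {(q,88), (q,90), (s,88), (s,90)}
  {q, r} × {89, 90} = {(q,89), (q,90), (r,89), (r,90)}
  {q, s} × {89, 90} = {(q,89), (q,90), (s,89), (s,90)}
  {r, s} × {88, 90} = {(r,88), (r,90), (s,88), (s,90)}
  {r, s} × {89, 90} = {(r,89), (r,90), (s,89), (s,90)}
  {q, r} × {88, 89, 90} = {(q,88), (q,89), (q,90), (r,88), (r,89), (r,90)}
  {q, s} × {88, 89, 90} = {(q,88), (q,89), (q,90), (s,88), (s,89), (s,90)}
  {q, r, s} × {88, 90} = {(q,88), (q,90), (r,88), (r,90), (s,88), (s,90)}
  {q, r, s} × {89, 90} = {(q,89), (q,90), (r,89), (r,90), (s,89), (s,90)}
  {r, s} × {88, 89, 90} = {(r,88), (r,89), (r,90), (s,88), (s,89), (s,90)}
  {q, r, s} × {88, 89, 90} = {(q,88), (q,89), (q,90), (r,88), (r,89), (r,90), (s,88), (s,89), (s,90)}
These 36 distinct sets form the basis B.
Close under arbitrary unions to get τ_{X×Y}; counting gives |τ_{X×Y}| = 216.
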